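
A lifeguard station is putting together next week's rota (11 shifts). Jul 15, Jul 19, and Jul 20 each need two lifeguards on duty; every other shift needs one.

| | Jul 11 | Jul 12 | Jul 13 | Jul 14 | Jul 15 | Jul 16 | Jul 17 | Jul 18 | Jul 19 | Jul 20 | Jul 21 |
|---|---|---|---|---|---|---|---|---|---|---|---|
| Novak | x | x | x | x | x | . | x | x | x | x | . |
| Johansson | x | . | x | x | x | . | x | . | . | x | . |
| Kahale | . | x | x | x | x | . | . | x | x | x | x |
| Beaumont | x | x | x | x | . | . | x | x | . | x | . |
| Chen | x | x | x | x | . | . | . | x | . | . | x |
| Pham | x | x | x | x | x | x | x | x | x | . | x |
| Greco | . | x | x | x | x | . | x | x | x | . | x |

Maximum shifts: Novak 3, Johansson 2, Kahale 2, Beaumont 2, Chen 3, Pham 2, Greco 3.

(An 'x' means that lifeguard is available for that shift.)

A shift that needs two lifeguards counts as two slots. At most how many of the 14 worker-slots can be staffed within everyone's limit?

Total capacity across all lifeguards is 3+2+2+2+3+2+3 = 17, and 14 slots are needed, so at most 14 can be filled.
An assignment achieving 14: Jul 11→Novak, Jul 12→Beaumont, Jul 13→Chen, Jul 14→Chen, Jul 15→Johansson+Pham, Jul 16→Pham, Jul 17→Beaumont, Jul 18→Chen, Jul 19→Novak+Kahale, Jul 20→Novak+Johansson, Jul 21→Kahale.
Loads: Novak 3/3, Johansson 2/2, Kahale 2/2, Beaumont 2/2, Chen 3/3, Pham 2/2, Greco 0/3.

14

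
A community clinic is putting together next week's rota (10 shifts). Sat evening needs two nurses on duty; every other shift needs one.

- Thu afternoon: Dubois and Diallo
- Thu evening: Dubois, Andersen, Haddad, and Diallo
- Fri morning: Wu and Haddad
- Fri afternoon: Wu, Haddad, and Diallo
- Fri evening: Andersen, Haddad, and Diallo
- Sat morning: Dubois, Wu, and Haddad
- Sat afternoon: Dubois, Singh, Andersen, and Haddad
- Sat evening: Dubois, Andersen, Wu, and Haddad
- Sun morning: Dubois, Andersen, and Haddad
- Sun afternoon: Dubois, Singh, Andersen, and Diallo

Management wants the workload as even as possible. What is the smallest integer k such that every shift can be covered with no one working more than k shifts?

With 6 nurses and 11 worker-slots to fill, someone must work at least ⌈11/6⌉ = 2 shifts, so k ≥ 2.
k = 2 works: Thu afternoon→Dubois, Thu evening→Diallo, Fri morning→Wu, Fri afternoon→Wu, Fri evening→Andersen, Sat morning→Dubois, Sat afternoon→Singh, Sat evening→Andersen+Haddad, Sun morning→Haddad, Sun afternoon→Singh.
Loads: Dubois 2, Singh 2, Andersen 2, Wu 2, Haddad 2, Diallo 1 — all ≤ 2.

2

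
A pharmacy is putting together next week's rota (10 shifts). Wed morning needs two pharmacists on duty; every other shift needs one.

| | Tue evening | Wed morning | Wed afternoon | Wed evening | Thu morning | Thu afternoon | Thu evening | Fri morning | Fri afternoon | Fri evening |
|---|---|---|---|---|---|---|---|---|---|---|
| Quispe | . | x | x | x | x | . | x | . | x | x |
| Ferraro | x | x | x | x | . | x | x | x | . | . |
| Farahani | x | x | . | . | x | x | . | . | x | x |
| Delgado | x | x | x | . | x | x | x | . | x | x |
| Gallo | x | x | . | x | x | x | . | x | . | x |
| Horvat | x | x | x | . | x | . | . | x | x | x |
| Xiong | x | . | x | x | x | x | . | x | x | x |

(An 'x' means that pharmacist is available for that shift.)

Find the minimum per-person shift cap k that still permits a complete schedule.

With 7 pharmacists and 11 worker-slots to fill, someone must work at least ⌈11/7⌉ = 2 shifts, so k ≥ 2.
k = 2 works: Tue evening→Delgado, Wed morning→Gallo+Horvat, Wed afternoon→Ferraro, Wed evening→Quispe, Thu morning→Delgado, Thu afternoon→Farahani, Thu evening→Quispe, Fri morning→Ferraro, Fri afternoon→Farahani, Fri evening→Gallo.
Loads: Quispe 2, Ferraro 2, Farahani 2, Delgado 2, Gallo 2, Horvat 1, Xiong 0 — all ≤ 2.

2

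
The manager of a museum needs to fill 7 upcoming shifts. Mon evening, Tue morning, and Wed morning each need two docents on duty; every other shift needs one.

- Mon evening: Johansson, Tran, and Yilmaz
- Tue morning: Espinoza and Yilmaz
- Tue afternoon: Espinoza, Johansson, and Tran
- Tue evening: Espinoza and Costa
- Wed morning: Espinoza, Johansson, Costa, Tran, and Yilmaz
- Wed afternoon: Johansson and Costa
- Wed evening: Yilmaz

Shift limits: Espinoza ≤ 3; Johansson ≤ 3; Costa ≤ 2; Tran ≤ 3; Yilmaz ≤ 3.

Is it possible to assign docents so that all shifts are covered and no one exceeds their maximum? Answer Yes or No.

Yes

Tue morning can only be covered by Espinoza and Yilmaz, so that assignment is forced.
Wed evening can only be covered by Yilmaz, so that assignment is forced.
One valid schedule: Mon evening→Johansson+Tran, Tue morning→Espinoza+Yilmaz, Tue afternoon→Espinoza, Tue evening→Espinoza, Wed morning→Johansson+Costa, Wed afternoon→Johansson, Wed evening→Yilmaz.
Loads: Espinoza 3/3, Johansson 3/3, Costa 1/2, Tran 1/3, Yilmaz 2/3 — all within limits.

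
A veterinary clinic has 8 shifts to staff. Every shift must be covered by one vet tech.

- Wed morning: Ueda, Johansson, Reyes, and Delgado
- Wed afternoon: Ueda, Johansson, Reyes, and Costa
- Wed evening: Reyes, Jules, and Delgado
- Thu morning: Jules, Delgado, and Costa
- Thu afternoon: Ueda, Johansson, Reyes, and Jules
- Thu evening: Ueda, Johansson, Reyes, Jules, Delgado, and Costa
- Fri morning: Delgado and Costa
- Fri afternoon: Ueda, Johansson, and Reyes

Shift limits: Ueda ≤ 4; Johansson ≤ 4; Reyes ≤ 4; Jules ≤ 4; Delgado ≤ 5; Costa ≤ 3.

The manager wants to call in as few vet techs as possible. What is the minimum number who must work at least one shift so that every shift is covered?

8 slots to fill and no one can take more than 5, so at least ⌈8/5⌉ = 2 vet techs are needed.
Ueda and Delgado alone can cover everything: Wed morning→Ueda, Wed afternoon→Ueda, Wed evening→Delgado, Thu morning→Delgado, Thu afternoon→Ueda, Thu evening→Delgado, Fri morning→Delgado, Fri afternoon→Ueda.

2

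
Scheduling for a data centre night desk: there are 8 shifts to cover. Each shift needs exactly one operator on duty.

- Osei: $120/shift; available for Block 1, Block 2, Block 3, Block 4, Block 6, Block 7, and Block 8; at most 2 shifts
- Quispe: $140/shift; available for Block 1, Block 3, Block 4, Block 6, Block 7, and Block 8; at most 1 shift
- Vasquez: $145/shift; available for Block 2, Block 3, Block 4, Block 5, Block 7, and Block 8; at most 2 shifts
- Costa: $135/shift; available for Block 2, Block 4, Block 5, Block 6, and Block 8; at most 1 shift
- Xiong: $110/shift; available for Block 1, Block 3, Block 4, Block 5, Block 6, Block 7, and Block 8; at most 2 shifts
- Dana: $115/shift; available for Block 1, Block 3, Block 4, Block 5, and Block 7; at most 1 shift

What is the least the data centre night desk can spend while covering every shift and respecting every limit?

$995

Picking the cheapest available operator for each shift independently would cost $890, but that ignores the shift limits.
An optimal schedule: Block 1→Xiong, Block 2→Osei, Block 3→Dana, Block 4→Vasquez, Block 5→Xiong, Block 6→Osei, Block 7→Quispe, Block 8→Costa.
Total: 110 + 120 + 115 + 145 + 110 + 120 + 140 + 135 = $995.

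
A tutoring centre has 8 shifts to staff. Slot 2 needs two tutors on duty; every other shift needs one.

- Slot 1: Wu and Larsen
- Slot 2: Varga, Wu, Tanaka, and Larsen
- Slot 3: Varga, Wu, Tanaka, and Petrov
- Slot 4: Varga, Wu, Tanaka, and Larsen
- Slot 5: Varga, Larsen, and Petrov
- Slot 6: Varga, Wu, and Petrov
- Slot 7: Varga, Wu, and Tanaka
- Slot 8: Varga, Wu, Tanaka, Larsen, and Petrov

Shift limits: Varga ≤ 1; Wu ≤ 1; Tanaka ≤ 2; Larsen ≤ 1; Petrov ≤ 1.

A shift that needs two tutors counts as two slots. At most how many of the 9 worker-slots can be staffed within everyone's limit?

6

Total capacity across all tutors is 1+1+2+1+1 = 6, and 9 slots are needed, so at most 6 can be filled.
An assignment achieving 6: Slot 1→Wu, Slot 2→Tanaka+Larsen, Slot 5→Varga, Slot 6→Petrov, Slot 7→Tanaka.
Loads: Varga 1/1, Wu 1/1, Tanaka 2/2, Larsen 1/1, Petrov 1/1.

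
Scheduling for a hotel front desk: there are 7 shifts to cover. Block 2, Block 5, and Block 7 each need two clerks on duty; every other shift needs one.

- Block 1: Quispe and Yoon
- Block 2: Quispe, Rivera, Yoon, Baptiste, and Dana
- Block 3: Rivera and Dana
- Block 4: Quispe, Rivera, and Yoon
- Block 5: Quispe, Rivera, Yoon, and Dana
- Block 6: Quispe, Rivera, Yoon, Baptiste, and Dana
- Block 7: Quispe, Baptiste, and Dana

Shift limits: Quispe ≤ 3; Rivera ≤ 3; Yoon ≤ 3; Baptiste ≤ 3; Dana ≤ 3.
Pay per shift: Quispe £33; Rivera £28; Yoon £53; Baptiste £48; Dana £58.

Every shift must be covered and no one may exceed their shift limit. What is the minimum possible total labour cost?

£380

Picking the cheapest available clerk for each shift independently would cost £320, but that ignores the shift limits.
An optimal schedule: Block 1→Quispe, Block 2→Baptiste+Yoon, Block 3→Rivera, Block 4→Rivera, Block 5→Rivera+Quispe, Block 6→Baptiste, Block 7→Quispe+Baptiste.
Total: 33 + 48 + 53 + 28 + 28 + 28 + 33 + 48 + 33 + 48 = £380.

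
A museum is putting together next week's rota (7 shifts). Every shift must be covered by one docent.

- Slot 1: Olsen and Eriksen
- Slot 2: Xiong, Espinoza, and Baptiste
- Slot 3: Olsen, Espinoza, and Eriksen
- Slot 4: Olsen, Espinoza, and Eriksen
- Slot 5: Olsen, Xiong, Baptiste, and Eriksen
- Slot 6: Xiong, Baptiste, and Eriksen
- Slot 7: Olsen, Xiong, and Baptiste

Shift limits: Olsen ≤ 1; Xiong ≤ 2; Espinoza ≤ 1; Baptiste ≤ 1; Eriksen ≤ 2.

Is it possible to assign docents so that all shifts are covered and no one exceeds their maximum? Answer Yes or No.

Yes

One valid schedule: Slot 1→Olsen, Slot 2→Xiong, Slot 3→Espinoza, Slot 4→Eriksen, Slot 5→Eriksen, Slot 6→Xiong, Slot 7→Baptiste.
Loads: Olsen 1/1, Xiong 2/2, Espinoza 1/1, Baptiste 1/1, Eriksen 2/2 — all within limits.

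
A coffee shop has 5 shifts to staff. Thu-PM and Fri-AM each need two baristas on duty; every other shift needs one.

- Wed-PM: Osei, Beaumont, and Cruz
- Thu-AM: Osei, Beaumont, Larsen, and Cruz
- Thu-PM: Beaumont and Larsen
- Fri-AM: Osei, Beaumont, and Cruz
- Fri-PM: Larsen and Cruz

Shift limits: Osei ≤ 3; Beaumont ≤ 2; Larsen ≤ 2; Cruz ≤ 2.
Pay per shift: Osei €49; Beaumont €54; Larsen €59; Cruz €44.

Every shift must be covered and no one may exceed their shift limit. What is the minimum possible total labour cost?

€348

Thu-PM can only be covered by Beaumont and Larsen, so that assignment is forced.
Picking the cheapest available barista for each shift independently would cost €338, but that ignores the shift limits.
An optimal schedule: Wed-PM→Osei, Thu-AM→Osei, Thu-PM→Beaumont+Larsen, Fri-AM→Cruz+Osei, Fri-PM→Cruz.
Total: 49 + 49 + 54 + 59 + 44 + 49 + 44 = €348.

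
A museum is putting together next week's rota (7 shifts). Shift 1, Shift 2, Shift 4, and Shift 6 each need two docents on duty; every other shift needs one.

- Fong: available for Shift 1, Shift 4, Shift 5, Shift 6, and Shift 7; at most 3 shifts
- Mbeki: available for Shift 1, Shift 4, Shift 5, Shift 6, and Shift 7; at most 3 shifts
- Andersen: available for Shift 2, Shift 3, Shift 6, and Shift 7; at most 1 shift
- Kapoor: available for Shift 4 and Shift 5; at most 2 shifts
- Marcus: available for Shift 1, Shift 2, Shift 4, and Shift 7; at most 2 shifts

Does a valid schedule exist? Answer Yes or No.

No

Total capacity is 11 and 11 slots are needed, so capacity alone doesn't rule it out.
Shifts {Shift 2, Shift 3} need 3 worker-slots in total, but the docents available for any of those shifts (Andersen and Marcus) can supply at most 2 among them. So no valid schedule exists.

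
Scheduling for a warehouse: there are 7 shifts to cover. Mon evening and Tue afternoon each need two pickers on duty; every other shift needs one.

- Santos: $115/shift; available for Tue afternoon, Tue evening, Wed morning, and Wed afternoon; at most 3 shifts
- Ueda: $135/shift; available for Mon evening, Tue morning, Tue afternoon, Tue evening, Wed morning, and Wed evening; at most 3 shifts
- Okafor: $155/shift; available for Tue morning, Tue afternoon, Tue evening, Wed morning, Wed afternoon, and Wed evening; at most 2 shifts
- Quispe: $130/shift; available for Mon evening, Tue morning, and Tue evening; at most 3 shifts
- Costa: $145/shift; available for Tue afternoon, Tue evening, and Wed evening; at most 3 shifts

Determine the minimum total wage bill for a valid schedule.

$1140

Mon evening can only be covered by Ueda and Quispe, so that assignment is forced.
Picking the cheapest available picker for each shift independently would cost $1125, but that ignores the shift limits.
An optimal schedule: Mon evening→Quispe+Ueda, Tue morning→Quispe, Tue afternoon→Santos+Ueda, Tue evening→Quispe, Wed morning→Santos, Wed afternoon→Santos, Wed evening→Ueda.
Total: 130 + 135 + 130 + 115 + 135 + 130 + 115 + 115 + 135 = $1140.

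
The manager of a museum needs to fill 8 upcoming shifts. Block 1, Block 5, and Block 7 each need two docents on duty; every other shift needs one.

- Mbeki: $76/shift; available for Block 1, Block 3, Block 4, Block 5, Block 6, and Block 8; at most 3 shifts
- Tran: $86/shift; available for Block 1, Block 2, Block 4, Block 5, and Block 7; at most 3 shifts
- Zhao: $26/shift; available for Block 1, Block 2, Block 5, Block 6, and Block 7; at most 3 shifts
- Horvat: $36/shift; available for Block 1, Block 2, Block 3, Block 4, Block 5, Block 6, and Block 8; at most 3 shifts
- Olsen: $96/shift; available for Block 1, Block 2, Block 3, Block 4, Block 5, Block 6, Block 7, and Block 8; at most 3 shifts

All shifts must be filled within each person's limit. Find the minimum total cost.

Picking the cheapest available docent for each shift independently would cost $396, but that ignores the shift limits.
An optimal schedule: Block 1→Zhao+Mbeki, Block 2→Zhao, Block 3→Horvat, Block 4→Horvat, Block 5→Mbeki+Tran, Block 6→Mbeki, Block 7→Zhao+Tran, Block 8→Horvat.
Total: 26 + 76 + 26 + 36 + 36 + 76 + 86 + 76 + 26 + 86 + 36 = $586.

$586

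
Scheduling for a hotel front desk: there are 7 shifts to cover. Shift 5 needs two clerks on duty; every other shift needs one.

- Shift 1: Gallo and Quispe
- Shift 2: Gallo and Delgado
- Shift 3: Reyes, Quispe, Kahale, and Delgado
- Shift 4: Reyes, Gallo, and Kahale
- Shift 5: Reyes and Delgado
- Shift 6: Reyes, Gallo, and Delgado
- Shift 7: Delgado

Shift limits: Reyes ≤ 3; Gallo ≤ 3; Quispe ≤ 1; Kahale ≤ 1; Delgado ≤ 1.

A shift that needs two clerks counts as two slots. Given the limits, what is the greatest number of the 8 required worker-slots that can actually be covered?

7

Total capacity across all clerks is 3+3+1+1+1 = 9, and 8 slots are needed, so at most 8 can be filled.
Shifts {Shift 5, Shift 7} need 3 slots but only Reyes and Delgado are available for them, supplying at most 2 — so at least 1 slot must go unfilled.
An assignment achieving 7: Shift 1→Gallo, Shift 2→Gallo, Shift 3→Quispe, Shift 4→Reyes, Shift 5→Reyes, Shift 6→Reyes, Shift 7→Delgado.
Loads: Reyes 3/3, Gallo 2/3, Quispe 1/1, Kahale 0/1, Delgado 1/1.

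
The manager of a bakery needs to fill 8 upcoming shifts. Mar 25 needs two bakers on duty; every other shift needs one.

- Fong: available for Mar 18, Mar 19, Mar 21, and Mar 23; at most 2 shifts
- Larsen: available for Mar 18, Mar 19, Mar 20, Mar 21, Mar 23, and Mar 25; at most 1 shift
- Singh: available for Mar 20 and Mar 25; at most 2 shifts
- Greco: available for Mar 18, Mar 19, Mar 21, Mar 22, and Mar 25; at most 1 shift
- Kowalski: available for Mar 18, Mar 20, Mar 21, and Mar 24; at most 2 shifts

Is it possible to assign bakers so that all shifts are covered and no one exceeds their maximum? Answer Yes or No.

Total capacity is 2+1+2+1+2 = 8 but 9 worker-slots are needed — infeasible.

No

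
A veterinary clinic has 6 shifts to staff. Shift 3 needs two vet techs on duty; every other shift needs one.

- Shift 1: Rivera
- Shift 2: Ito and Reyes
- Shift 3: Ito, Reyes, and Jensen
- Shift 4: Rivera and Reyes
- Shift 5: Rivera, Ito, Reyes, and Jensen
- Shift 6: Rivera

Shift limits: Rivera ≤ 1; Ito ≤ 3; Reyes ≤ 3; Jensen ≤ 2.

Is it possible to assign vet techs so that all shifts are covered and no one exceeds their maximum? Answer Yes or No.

No

Total capacity is 9 and 7 slots are needed, so capacity alone doesn't rule it out.
Shifts {Shift 1, Shift 6} need 2 worker-slots in total, but the vet techs available for any of those shifts (Rivera) can supply at most 1 among them. So no valid schedule exists.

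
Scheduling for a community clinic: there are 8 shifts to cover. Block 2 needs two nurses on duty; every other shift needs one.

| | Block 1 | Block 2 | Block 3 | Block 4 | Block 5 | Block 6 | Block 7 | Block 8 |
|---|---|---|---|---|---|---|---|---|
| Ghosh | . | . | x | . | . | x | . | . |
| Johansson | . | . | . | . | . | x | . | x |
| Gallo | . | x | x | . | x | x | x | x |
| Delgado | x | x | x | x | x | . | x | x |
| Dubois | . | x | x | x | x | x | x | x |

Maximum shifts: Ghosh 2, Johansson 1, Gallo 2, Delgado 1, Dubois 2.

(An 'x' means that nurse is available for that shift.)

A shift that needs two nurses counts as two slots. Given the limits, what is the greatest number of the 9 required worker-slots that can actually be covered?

8

Total capacity across all nurses is 2+1+2+1+2 = 8, and 9 slots are needed, so at most 8 can be filled.
An assignment achieving 8: Block 1→Delgado, Block 2→Gallo+Dubois, Block 3→Ghosh, Block 4→Dubois, Block 5→Gallo, Block 6→Ghosh, Block 8→Johansson.
Loads: Ghosh 2/2, Johansson 1/1, Gallo 2/2, Delgado 1/1, Dubois 2/2.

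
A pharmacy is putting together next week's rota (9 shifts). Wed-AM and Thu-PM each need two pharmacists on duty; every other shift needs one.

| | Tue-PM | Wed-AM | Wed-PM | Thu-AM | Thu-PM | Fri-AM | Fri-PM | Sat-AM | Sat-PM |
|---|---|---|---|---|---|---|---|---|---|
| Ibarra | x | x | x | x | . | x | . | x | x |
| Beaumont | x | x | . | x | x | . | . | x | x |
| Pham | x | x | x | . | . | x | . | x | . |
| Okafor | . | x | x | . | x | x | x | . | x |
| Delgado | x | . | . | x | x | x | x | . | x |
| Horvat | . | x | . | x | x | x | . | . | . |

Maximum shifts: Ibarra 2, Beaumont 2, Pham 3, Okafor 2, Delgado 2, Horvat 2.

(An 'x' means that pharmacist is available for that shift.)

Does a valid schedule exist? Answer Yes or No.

Yes

One valid schedule: Tue-PM→Beaumont, Wed-AM→Pham+Horvat, Wed-PM→Ibarra, Thu-AM→Beaumont, Thu-PM→Delgado+Horvat, Fri-AM→Pham, Fri-PM→Okafor, Sat-AM→Ibarra, Sat-PM→Okafor.
Loads: Ibarra 2/2, Beaumont 2/2, Pham 2/3, Okafor 2/2, Delgado 1/2, Horvat 2/2 — all within limits.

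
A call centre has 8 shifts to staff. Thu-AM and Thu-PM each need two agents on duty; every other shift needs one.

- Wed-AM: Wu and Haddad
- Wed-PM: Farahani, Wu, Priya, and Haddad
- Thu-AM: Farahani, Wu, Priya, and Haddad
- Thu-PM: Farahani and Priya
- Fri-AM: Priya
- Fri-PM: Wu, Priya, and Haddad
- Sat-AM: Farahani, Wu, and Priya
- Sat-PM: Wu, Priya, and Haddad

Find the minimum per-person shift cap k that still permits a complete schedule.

3

With 4 agents and 10 worker-slots to fill, someone must work at least ⌈10/4⌉ = 3 shifts, so k ≥ 3.
k = 3 works: Wed-AM→Wu, Wed-PM→Farahani, Thu-AM→Priya+Haddad, Thu-PM→Farahani+Priya, Fri-AM→Priya, Fri-PM→Wu, Sat-AM→Farahani, Sat-PM→Wu.
Loads: Farahani 3, Wu 3, Priya 3, Haddad 1 — all ≤ 3.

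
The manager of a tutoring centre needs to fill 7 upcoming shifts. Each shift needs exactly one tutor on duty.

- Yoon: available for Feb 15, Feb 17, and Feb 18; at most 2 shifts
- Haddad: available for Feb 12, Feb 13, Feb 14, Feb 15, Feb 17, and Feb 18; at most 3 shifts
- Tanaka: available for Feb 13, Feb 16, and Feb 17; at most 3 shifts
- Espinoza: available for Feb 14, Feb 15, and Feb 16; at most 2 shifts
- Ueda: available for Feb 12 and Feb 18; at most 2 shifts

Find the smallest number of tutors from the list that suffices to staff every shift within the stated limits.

3

7 slots to fill and no one can take more than 3, so at least ⌈7/3⌉ = 3 tutors are needed.
Yoon, Haddad, and Tanaka alone can cover everything: Feb 12→Haddad, Feb 13→Haddad, Feb 14→Haddad, Feb 15→Yoon, Feb 16→Tanaka, Feb 17→Tanaka, Feb 18→Yoon.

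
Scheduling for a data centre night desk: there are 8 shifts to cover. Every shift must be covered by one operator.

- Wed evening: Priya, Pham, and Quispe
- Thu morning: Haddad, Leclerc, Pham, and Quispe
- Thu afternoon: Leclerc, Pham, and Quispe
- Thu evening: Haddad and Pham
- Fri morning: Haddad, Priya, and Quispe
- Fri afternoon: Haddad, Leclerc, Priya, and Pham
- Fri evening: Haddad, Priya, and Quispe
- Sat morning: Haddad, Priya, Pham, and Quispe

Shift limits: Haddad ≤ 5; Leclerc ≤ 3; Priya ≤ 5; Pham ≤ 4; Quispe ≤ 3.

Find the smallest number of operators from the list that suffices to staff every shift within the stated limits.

2

8 slots to fill and no one can take more than 5, so at least ⌈8/5⌉ = 2 operators are needed.
Haddad and Pham alone can cover everything: Wed evening→Pham, Thu morning→Haddad, Thu afternoon→Pham, Thu evening→Haddad, Fri morning→Haddad, Fri afternoon→Haddad, Fri evening→Haddad, Sat morning→Pham.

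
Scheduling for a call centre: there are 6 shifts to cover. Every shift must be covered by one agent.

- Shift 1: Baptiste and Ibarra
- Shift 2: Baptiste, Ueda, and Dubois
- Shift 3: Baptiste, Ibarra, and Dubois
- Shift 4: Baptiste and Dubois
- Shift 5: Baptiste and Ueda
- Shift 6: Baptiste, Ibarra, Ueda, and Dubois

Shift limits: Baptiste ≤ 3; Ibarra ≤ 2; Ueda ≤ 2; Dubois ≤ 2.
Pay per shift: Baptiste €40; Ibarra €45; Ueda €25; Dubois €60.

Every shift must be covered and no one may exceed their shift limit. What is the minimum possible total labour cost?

€215

Picking the cheapest available agent for each shift independently would cost €195, but that ignores the shift limits.
An optimal schedule: Shift 1→Baptiste, Shift 2→Ueda, Shift 3→Baptiste, Shift 4→Baptiste, Shift 5→Ueda, Shift 6→Ibarra.
Total: 40 + 25 + 40 + 40 + 25 + 45 = €215.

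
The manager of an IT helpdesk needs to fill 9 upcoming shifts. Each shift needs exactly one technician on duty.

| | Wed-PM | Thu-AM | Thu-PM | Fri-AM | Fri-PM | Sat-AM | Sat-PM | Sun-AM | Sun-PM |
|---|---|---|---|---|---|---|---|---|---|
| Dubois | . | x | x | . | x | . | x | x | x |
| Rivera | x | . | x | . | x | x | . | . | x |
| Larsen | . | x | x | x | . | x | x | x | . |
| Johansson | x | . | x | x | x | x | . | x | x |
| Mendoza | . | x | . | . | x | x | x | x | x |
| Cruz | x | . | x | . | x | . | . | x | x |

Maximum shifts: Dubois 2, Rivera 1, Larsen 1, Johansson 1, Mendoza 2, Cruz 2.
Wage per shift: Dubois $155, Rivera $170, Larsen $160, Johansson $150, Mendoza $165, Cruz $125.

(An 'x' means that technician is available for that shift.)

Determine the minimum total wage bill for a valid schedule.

$1370

Picking the cheapest available technician for each shift independently would cost $1235, but that ignores the shift limits.
An optimal schedule: Wed-PM→Rivera, Thu-AM→Dubois, Thu-PM→Cruz, Fri-AM→Larsen, Fri-PM→Mendoza, Sat-AM→Johansson, Sat-PM→Dubois, Sun-AM→Mendoza, Sun-PM→Cruz.
Total: 170 + 155 + 125 + 160 + 165 + 150 + 155 + 165 + 125 = $1370.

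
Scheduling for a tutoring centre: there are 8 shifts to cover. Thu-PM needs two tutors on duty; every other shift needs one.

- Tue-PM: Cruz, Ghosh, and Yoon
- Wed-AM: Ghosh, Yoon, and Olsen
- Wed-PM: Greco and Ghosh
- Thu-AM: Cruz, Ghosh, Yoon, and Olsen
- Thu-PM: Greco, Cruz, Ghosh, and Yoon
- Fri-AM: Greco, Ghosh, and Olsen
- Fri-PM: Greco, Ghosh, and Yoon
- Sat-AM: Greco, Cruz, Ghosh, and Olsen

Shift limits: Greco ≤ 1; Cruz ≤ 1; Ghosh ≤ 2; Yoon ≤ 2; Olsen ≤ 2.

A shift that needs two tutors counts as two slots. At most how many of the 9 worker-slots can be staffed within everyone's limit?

8

Total capacity across all tutors is 1+1+2+2+2 = 8, and 9 slots are needed, so at most 8 can be filled.
An assignment achieving 8: Tue-PM→Cruz, Wed-AM→Ghosh, Wed-PM→Greco, Thu-AM→Olsen, Thu-PM→Yoon, Fri-AM→Ghosh, Fri-PM→Yoon, Sat-AM→Olsen.
Loads: Greco 1/1, Cruz 1/1, Ghosh 2/2, Yoon 2/2, Olsen 2/2.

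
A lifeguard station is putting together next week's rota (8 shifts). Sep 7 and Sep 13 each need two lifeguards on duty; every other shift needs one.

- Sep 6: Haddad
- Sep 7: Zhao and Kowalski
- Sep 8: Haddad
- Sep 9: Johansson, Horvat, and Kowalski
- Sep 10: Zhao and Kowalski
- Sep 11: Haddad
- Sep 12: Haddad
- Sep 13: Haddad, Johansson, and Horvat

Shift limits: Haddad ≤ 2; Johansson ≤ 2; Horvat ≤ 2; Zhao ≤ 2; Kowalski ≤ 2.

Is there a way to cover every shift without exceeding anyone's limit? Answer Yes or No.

Total capacity is 10 and 10 slots are needed, so capacity alone doesn't rule it out.
Shifts {Sep 6, Sep 8, Sep 11} need 3 worker-slots in total, but the lifeguards available for any of those shifts (Haddad) can supply at most 2 among them. So no valid schedule exists.

No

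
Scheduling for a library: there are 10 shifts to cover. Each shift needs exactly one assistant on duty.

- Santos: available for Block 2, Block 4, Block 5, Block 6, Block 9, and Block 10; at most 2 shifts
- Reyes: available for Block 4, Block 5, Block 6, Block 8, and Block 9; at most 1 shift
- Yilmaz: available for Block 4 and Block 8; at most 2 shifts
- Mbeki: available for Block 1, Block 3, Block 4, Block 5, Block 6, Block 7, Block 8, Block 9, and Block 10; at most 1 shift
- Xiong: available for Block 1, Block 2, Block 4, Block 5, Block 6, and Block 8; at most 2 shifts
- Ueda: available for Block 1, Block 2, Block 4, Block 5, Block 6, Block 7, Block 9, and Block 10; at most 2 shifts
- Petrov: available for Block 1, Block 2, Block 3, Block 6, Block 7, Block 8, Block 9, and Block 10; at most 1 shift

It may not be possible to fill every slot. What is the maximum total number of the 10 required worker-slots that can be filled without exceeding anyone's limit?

10

Total capacity across all assistants is 2+1+2+1+2+2+1 = 11, and 10 slots are needed, so at most 10 can be filled.
An assignment achieving 10: Block 1→Xiong, Block 2→Santos, Block 3→Mbeki, Block 4→Yilmaz, Block 5→Reyes, Block 6→Xiong, Block 7→Ueda, Block 8→Yilmaz, Block 9→Ueda, Block 10→Santos.
Loads: Santos 2/2, Reyes 1/1, Yilmaz 2/2, Mbeki 1/1, Xiong 2/2, Ueda 2/2, Petrov 0/1.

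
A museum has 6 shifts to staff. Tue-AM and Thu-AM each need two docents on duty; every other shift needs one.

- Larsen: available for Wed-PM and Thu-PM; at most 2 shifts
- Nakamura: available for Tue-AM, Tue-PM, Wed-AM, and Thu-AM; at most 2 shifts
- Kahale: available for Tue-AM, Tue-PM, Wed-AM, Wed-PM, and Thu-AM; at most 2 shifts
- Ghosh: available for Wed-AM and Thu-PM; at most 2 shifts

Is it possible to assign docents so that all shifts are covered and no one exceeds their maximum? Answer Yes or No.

Total capacity is 8 and 8 slots are needed, so capacity alone doesn't rule it out.
Shifts {Tue-AM, Tue-PM, Thu-AM} need 5 worker-slots in total, but the docents available for any of those shifts (Nakamura and Kahale) can supply at most 4 among them. So no valid schedule exists.

No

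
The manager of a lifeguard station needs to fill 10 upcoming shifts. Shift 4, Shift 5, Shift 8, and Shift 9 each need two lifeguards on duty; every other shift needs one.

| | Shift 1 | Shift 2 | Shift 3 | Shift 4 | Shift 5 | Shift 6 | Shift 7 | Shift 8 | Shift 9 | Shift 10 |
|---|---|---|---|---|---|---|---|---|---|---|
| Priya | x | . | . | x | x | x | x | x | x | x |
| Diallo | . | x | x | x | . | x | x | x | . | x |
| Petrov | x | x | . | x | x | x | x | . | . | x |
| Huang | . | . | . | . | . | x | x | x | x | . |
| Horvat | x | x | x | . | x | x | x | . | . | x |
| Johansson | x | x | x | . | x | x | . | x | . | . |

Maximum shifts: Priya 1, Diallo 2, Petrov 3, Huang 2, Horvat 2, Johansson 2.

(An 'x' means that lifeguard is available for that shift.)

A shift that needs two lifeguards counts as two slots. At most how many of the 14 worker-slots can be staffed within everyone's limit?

12

Total capacity across all lifeguards is 1+2+3+2+2+2 = 12, and 14 slots are needed, so at most 12 can be filled.
An assignment achieving 12: Shift 1→Petrov, Shift 2→Petrov, Shift 3→Diallo, Shift 4→Diallo+Petrov, Shift 5→Horvat+Johansson, Shift 8→Huang+Johansson, Shift 9→Priya+Huang, Shift 10→Horvat.
Loads: Priya 1/1, Diallo 2/2, Petrov 3/3, Huang 2/2, Horvat 2/2, Johansson 2/2.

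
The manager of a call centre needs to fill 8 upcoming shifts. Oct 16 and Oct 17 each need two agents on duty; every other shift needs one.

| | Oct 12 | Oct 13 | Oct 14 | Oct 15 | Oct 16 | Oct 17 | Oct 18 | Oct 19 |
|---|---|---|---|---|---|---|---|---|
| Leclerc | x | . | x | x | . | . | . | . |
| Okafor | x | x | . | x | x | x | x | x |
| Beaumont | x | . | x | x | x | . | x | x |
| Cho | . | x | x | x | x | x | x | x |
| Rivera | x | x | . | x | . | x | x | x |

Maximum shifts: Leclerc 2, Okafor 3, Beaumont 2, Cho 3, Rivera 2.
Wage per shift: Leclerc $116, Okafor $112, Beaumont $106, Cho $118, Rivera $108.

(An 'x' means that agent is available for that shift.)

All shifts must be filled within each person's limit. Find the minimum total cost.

Picking the cheapest available agent for each shift independently would cost $1076, but that ignores the shift limits.
An optimal schedule: Oct 12→Leclerc, Oct 13→Rivera, Oct 14→Beaumont, Oct 15→Leclerc, Oct 16→Beaumont+Okafor, Oct 17→Rivera+Okafor, Oct 18→Okafor, Oct 19→Cho.
Total: 116 + 108 + 106 + 116 + 106 + 112 + 108 + 112 + 112 + 118 = $1114.

$1114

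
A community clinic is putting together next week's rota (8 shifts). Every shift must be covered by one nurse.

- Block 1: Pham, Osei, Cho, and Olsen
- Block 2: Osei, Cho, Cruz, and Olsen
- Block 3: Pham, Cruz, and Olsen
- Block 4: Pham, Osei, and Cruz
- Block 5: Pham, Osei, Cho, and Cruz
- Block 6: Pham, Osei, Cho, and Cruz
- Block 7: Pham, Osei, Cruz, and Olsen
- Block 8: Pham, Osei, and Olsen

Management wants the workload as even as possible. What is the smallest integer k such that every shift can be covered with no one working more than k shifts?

With 5 nurses and 8 worker-slots to fill, someone must work at least ⌈8/5⌉ = 2 shifts, so k ≥ 2.
k = 2 works: Block 1→Osei, Block 2→Cho, Block 3→Pham, Block 4→Pham, Block 5→Cho, Block 6→Cruz, Block 7→Cruz, Block 8→Osei.
Loads: Pham 2, Osei 2, Cho 2, Cruz 2, Olsen 0 — all ≤ 2.

2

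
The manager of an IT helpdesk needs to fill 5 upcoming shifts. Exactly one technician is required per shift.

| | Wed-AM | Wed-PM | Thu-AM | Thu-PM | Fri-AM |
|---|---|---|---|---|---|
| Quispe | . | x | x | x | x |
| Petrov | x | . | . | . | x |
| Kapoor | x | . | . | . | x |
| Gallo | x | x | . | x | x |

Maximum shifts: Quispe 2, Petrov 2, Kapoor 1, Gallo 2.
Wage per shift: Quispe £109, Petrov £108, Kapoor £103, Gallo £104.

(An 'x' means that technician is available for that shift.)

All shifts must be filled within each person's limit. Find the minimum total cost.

£528

Thu-AM can only be covered by Quispe, so that assignment is forced.
Picking the cheapest available technician for each shift independently would cost £523, but that ignores the shift limits.
An optimal schedule: Wed-AM→Kapoor, Wed-PM→Gallo, Thu-AM→Quispe, Thu-PM→Gallo, Fri-AM→Petrov.
Total: 103 + 104 + 109 + 104 + 108 = £528.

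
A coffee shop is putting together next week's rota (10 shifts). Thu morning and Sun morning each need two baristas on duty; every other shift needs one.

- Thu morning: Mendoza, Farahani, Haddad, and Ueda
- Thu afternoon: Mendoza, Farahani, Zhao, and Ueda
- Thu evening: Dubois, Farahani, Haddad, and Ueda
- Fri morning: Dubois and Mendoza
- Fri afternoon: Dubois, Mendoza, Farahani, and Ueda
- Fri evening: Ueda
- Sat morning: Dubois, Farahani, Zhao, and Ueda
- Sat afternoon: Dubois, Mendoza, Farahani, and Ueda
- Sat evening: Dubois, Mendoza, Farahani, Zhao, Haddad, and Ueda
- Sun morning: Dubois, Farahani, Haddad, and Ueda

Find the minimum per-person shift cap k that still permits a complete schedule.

With 6 baristas and 12 worker-slots to fill, someone must work at least ⌈12/6⌉ = 2 shifts, so k ≥ 2.
k = 2 works: Thu morning→Farahani+Haddad, Thu afternoon→Mendoza, Thu evening→Dubois, Fri morning→Dubois, Fri afternoon→Mendoza, Fri evening→Ueda, Sat morning→Zhao, Sat afternoon→Farahani, Sat evening→Zhao, Sun morning→Haddad+Ueda.
Loads: Dubois 2, Mendoza 2, Farahani 2, Zhao 2, Haddad 2, Ueda 2 — all ≤ 2.

2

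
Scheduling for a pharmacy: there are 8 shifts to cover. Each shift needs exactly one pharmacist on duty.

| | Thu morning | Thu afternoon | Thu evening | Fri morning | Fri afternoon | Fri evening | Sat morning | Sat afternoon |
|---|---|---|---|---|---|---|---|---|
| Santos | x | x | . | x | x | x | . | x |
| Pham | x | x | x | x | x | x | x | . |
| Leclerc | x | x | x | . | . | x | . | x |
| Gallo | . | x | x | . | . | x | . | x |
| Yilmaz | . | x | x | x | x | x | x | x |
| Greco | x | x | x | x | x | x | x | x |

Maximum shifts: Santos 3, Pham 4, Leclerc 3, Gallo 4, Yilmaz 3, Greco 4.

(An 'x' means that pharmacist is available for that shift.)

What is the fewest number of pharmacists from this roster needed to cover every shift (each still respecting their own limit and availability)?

8 slots to fill and no one can take more than 4, so at least ⌈8/4⌉ = 2 pharmacists are needed.
Pham and Gallo alone can cover everything: Thu morning→Pham, Thu afternoon→Gallo, Thu evening→Gallo, Fri morning→Pham, Fri afternoon→Pham, Fri evening→Gallo, Sat morning→Pham, Sat afternoon→Gallo.

2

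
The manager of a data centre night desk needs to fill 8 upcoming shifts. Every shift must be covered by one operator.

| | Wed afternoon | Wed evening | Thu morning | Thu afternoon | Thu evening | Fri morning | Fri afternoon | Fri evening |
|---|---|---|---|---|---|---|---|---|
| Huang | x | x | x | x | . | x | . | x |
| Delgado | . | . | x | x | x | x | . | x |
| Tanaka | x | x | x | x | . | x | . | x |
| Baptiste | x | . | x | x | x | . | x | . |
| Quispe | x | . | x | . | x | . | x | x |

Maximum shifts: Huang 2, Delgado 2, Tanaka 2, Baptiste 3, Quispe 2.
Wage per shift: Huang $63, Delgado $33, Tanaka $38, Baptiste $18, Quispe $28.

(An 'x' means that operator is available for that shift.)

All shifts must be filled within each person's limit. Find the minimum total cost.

Picking the cheapest available operator for each shift independently would cost $189, but that ignores the shift limits.
An optimal schedule: Wed afternoon→Baptiste, Wed evening→Tanaka, Thu morning→Quispe, Thu afternoon→Delgado, Thu evening→Baptiste, Fri morning→Delgado, Fri afternoon→Baptiste, Fri evening→Quispe.
Total: 18 + 38 + 28 + 33 + 18 + 33 + 18 + 28 = $214.

$214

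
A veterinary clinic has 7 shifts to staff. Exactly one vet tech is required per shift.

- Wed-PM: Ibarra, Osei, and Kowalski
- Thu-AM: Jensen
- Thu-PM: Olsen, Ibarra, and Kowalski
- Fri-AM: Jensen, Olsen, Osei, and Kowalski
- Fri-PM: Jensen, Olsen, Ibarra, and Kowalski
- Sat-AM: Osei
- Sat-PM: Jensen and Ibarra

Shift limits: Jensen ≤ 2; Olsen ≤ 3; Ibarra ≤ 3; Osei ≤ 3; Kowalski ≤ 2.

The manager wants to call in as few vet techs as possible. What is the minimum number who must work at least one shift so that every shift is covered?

3

7 slots to fill and no one can take more than 3, so at least ⌈7/3⌉ = 3 vet techs are needed.
Jensen, Olsen, and Osei alone can cover everything: Wed-PM→Osei, Thu-AM→Jensen, Thu-PM→Olsen, Fri-AM→Olsen, Fri-PM→Olsen, Sat-AM→Osei, Sat-PM→Jensen.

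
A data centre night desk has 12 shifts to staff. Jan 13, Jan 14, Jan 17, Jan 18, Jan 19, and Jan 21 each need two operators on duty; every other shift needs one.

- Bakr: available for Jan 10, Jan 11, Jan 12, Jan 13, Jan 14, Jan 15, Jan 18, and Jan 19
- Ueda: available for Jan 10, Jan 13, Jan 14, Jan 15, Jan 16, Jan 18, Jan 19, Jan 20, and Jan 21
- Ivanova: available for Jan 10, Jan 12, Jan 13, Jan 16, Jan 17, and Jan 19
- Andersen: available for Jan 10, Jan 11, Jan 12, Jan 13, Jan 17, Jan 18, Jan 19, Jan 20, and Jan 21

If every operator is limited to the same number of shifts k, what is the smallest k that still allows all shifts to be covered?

5

With 4 operators and 18 worker-slots to fill, someone must work at least ⌈18/4⌉ = 5 shifts, so k ≥ 5.
k = 5 works: Jan 10→Ivanova, Jan 11→Bakr, Jan 12→Bakr, Jan 13→Ivanova+Andersen, Jan 14→Bakr+Ueda, Jan 15→Bakr, Jan 16→Ueda, Jan 17→Ivanova+Andersen, Jan 18→Bakr+Ueda, Jan 19→Ivanova+Andersen, Jan 20→Ueda, Jan 21→Ueda+Andersen.
Loads: Bakr 5, Ueda 5, Ivanova 4, Andersen 4 — all ≤ 5.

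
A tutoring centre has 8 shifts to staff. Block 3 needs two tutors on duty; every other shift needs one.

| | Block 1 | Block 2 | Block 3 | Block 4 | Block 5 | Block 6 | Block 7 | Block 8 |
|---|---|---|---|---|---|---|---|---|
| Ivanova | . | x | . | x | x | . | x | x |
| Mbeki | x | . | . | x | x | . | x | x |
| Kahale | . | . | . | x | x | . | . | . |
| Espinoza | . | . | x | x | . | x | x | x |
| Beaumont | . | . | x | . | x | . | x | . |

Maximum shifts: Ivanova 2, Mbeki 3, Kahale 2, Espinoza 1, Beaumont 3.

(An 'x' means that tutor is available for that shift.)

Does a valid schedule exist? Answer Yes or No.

Total capacity is 11 and 9 slots are needed, so capacity alone doesn't rule it out.
Shifts {Block 3, Block 6} need 3 worker-slots in total, but the tutors available for any of those shifts (Espinoza and Beaumont) can supply at most 2 among them. So no valid schedule exists.

No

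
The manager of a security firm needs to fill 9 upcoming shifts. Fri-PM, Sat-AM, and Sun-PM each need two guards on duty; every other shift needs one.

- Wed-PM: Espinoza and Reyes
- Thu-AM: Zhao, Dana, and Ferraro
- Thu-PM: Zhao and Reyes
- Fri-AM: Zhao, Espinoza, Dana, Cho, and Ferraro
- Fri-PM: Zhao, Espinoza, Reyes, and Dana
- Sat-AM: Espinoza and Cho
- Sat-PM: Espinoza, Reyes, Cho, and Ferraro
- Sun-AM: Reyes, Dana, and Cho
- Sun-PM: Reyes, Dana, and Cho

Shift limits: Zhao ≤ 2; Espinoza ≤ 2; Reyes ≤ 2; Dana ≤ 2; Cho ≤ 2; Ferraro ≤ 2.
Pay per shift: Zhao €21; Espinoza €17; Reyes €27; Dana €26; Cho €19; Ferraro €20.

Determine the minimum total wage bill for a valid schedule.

Sat-AM can only be covered by Espinoza and Cho, so that assignment is forced.
Picking the cheapest available guard for each shift independently would cost €230, but that ignores the shift limits.
An optimal schedule: Wed-PM→Espinoza, Thu-AM→Zhao, Thu-PM→Zhao, Fri-AM→Ferraro, Fri-PM→Reyes+Dana, Sat-AM→Espinoza+Cho, Sat-PM→Ferraro, Sun-AM→Reyes, Sun-PM→Dana+Cho.
Total: 17 + 21 + 21 + 20 + 27 + 26 + 17 + 19 + 20 + 27 + 26 + 19 = €260.

€260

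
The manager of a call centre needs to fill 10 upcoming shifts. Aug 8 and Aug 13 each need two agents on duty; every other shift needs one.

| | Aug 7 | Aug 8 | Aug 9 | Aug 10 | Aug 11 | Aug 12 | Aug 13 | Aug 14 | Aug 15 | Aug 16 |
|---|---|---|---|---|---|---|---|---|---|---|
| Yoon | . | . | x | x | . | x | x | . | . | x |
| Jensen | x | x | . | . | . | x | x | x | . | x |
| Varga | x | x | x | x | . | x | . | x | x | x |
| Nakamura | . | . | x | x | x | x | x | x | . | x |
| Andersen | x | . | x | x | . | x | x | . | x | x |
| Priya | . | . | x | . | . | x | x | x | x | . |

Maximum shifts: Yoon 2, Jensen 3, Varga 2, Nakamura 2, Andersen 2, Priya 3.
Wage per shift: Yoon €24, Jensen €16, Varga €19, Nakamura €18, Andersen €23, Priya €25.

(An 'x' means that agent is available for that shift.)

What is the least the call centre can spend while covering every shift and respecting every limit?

Aug 8 can only be covered by Jensen and Varga, so that assignment is forced.
Aug 11 can only be covered by Nakamura, so that assignment is forced.
Picking the cheapest available agent for each shift independently would cost €206, but that ignores the shift limits.
An optimal schedule: Aug 7→Jensen, Aug 8→Jensen+Varga, Aug 9→Yoon, Aug 10→Yoon, Aug 11→Nakamura, Aug 12→Andersen, Aug 13→Andersen+Priya, Aug 14→Jensen, Aug 15→Varga, Aug 16→Nakamura.
Total: 16 + 16 + 19 + 24 + 24 + 18 + 23 + 23 + 25 + 16 + 19 + 18 = €241.

€241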